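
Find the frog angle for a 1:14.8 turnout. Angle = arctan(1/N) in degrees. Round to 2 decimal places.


1/N = 1/14.8 = 0.067568
angle = arctan(0.067568) = 0.067465 rad
angle = 0.067465 * 180/pi = 3.87 degrees

3.87


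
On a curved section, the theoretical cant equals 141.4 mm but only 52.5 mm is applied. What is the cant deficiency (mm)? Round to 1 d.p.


Cant deficiency = equilibrium cant - actual cant
CD = 141.4 - 52.5
CD = 88.9 mm

88.9


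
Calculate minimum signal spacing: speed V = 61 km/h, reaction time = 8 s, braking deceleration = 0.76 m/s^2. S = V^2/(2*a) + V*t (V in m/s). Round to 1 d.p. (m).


V = 61 / 3.6 = 16.9444 m/s
Braking distance = 16.9444^2 / (2*0.76) = 188.8909 m
Sighting distance = 16.9444 * 8 = 135.5556 m
S = 188.8909 + 135.5556 = 324.4 m

324.4


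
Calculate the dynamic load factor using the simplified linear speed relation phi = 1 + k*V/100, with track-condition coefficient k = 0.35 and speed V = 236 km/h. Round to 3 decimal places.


phi = 1 + k * V / 100
phi = 1 + 0.35 * 236 / 100
phi = 1 + 0.826
phi = 1.826

1.826


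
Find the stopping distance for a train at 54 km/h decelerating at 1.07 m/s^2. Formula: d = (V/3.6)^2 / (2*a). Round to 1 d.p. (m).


Convert speed: V = 54 / 3.6 = 15.0 m/s
V^2 = 225.0
d = 225.0 / (2 * 1.07)
d = 225.0 / 2.14
d = 105.1 m

105.1


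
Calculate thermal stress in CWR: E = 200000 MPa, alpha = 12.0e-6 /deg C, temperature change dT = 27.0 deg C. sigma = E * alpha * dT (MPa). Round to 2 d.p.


sigma = E * alpha * dT
sigma = 200000 * 12.0e-6 * 27.0
sigma = 2.4 * 27.0
sigma = 64.80 MPa

64.80


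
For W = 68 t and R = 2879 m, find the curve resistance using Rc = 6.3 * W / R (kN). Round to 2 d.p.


Rc = 6.3 * W / R
Rc = 6.3 * 68 / 2879
Rc = 428.4 / 2879
Rc = 0.15 kN

0.15


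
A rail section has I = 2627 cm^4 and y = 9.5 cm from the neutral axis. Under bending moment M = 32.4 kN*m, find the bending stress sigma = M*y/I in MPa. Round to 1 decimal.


Convert units:
M = 32.4 kN*m = 32400000 N*mm
y = 9.5 cm = 95 mm
I = 2627 cm^4 = 26270000 mm^4
sigma = 32400000 * 95 / 26270000
sigma = 117.2 MPa

117.2


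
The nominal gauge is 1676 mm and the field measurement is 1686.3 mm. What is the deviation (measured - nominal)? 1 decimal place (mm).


Deviation = measured - nominal
Deviation = 1686.3 - 1676
Deviation = 10.3 mm

10.3


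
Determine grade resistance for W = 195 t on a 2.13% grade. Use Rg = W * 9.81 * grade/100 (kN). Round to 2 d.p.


Rg = W * 9.81 * grade / 100
Rg = 195 * 9.81 * 2.13 / 100
Rg = 1912.95 * 0.0213
Rg = 40.75 kN

40.75


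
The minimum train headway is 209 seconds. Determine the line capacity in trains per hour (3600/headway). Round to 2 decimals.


Capacity = 3600 / headway
Capacity = 3600 / 209
Capacity = 17.22 trains/hour

17.22


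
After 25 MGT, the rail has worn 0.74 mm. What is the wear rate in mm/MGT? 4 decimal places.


Wear rate = total wear / cumulative tonnage
Rate = 0.74 / 25
Rate = 0.0296 mm/MGT

0.0296


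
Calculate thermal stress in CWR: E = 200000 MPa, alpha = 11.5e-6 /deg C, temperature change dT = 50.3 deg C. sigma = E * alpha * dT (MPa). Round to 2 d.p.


sigma = E * alpha * dT
sigma = 200000 * 11.5e-6 * 50.3
sigma = 2.3 * 50.3
sigma = 115.69 MPa

115.69


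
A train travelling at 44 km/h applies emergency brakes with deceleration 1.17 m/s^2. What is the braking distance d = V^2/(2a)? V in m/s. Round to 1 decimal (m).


Convert speed: V = 44 / 3.6 = 12.2222 m/s
V^2 = 149.3827
d = 149.3827 / (2 * 1.17)
d = 149.3827 / 2.34
d = 63.8 m

63.8


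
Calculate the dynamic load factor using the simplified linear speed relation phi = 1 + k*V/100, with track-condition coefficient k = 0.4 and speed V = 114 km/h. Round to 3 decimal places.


phi = 1 + k * V / 100
phi = 1 + 0.4 * 114 / 100
phi = 1 + 0.456
phi = 1.456

1.456


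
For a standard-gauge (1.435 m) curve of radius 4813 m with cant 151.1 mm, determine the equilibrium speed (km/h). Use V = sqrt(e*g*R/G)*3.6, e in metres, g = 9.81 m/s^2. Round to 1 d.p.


Convert cant: e = 151.1 mm = 0.1511 m
V_ms = sqrt(0.1511 * 9.81 * 4813 / 1.435)
V_ms = sqrt(4971.614344) = 70.5097 m/s
V = 70.5097 * 3.6 = 253.8 km/h

253.8


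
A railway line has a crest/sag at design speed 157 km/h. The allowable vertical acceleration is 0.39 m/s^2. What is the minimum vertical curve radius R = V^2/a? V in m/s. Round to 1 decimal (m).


Convert speed: V = 157 / 3.6 = 43.6111 m/s
V^2 = 1901.929 m^2/s^2
R_v = 1901.929 / 0.39
R_v = 4876.7 m

4876.7


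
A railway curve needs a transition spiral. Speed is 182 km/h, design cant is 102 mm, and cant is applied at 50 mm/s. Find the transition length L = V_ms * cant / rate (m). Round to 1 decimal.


Convert speed: V = 182 / 3.6 = 50.5556 m/s
L = 50.5556 * 102 / 50
L = 5156.6667 / 50
L = 103.1 m

103.1


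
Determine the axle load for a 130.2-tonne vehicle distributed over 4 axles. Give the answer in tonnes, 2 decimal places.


Load per axle = total weight / number of axles
Load = 130.2 / 4
Load = 32.55 tonnes

32.55


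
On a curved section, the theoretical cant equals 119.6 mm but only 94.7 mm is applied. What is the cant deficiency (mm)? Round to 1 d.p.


Cant deficiency = equilibrium cant - actual cant
CD = 119.6 - 94.7
CD = 24.9 mm

24.9


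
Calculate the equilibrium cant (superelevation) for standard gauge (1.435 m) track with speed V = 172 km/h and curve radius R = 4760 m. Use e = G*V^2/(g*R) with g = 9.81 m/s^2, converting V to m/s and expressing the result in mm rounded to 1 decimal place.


Convert speed: V = 172 / 3.6 = 47.7778 m/s
Apply formula: e = 1.435 * 47.7778^2 / (9.81 * 4760)
e = 1.435 * 2282.716 / 46695.6
e = 0.07015 m = 70.2 mm

70.2


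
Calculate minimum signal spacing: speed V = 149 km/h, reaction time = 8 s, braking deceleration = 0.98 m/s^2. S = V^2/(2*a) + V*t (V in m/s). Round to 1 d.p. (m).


V = 149 / 3.6 = 41.3889 m/s
Braking distance = 41.3889^2 / (2*0.98) = 874.0001 m
Sighting distance = 41.3889 * 8 = 331.1111 m
S = 874.0001 + 331.1111 = 1205.1 m

1205.1


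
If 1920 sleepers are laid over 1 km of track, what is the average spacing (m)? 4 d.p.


Spacing = 1000 m / number of sleepers
Spacing = 1000 / 1920
Spacing = 0.5208 m

0.5208


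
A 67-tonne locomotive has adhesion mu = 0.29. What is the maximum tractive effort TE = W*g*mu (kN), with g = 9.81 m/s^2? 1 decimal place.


TE_max = W * g * mu
TE_max = 67 * 9.81 * 0.29
TE_max = 657.27 * 0.29
TE_max = 190.6 kN

190.6


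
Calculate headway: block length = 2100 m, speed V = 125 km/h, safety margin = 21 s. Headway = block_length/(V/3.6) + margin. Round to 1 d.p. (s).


V = 125 / 3.6 = 34.7222 m/s
Block traversal time = 2100 / 34.7222 = 60.48 s
Headway = 60.48 + 21
Headway = 81.5 s

81.5


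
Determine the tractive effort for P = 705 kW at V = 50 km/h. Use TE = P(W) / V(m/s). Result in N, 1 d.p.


Convert: P = 705 kW = 705000 W
V = 50 / 3.6 = 13.8889 m/s
TE = 705000 / 13.8889
TE = 50760.0 N

50760.0


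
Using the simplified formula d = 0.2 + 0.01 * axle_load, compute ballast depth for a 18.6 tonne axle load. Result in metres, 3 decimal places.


d = 0.2 + 0.01 * 18.6
d = 0.2 + 0.186
d = 0.386 m

0.386


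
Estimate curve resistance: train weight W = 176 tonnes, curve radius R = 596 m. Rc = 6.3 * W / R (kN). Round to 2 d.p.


Rc = 6.3 * W / R
Rc = 6.3 * 176 / 596
Rc = 1108.8 / 596
Rc = 1.86 kN

1.86


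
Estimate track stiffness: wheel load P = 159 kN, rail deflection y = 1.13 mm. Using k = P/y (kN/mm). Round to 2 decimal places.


Track stiffness k = P / y
k = 159 / 1.13
k = 140.71 kN/mm

140.71


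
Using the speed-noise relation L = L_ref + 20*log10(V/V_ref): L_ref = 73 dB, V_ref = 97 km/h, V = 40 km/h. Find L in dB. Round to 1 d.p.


V/V_ref = 40 / 97 = 0.412371
log10(0.412371) = -0.384712
20 * -0.384712 = -7.6942
L = 73 + -7.6942 = 65.3 dB

65.3


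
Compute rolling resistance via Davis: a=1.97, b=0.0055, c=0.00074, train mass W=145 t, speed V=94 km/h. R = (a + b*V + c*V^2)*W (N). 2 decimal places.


b*V = 0.0055 * 94 = 0.517
c*V^2 = 0.00074 * 8836 = 6.53864
R_per_t = 1.97 + 0.517 + 6.53864 = 9.02564 N/t
R_total = 9.02564 * 145 = 1308.72 N

1308.72


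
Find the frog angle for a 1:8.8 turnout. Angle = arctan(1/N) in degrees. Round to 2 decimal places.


1/N = 1/8.8 = 0.113636
angle = arctan(0.113636) = 0.113151 rad
angle = 0.113151 * 180/pi = 6.48 degrees

6.48


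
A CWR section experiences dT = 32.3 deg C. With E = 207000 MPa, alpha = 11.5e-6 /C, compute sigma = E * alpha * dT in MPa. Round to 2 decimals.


sigma = E * alpha * dT
sigma = 207000 * 11.5e-6 * 32.3
sigma = 2.3805 * 32.3
sigma = 76.89 MPa

76.89


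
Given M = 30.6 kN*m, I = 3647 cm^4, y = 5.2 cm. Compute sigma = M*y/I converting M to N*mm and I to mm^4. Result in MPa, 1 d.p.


Convert units:
M = 30.6 kN*m = 30600000 N*mm
y = 5.2 cm = 52 mm
I = 3647 cm^4 = 36470000 mm^4
sigma = 30600000 * 52 / 36470000
sigma = 43.6 MPa

43.6


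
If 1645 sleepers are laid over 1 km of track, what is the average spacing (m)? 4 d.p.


Spacing = 1000 m / number of sleepers
Spacing = 1000 / 1645
Spacing = 0.6079 m

0.6079


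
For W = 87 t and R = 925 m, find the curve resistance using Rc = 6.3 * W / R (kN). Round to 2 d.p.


Rc = 6.3 * W / R
Rc = 6.3 * 87 / 925
Rc = 548.1 / 925
Rc = 0.59 kN

0.59


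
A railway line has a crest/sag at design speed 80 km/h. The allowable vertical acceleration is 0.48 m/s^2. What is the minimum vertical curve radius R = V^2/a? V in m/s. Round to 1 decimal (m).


Convert speed: V = 80 / 3.6 = 22.2222 m/s
V^2 = 493.8272 m^2/s^2
R_v = 493.8272 / 0.48
R_v = 1028.8 m

1028.8


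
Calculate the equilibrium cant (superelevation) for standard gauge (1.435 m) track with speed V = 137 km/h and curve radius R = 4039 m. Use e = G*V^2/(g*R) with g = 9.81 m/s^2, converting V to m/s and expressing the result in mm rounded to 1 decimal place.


Convert speed: V = 137 / 3.6 = 38.0556 m/s
Apply formula: e = 1.435 * 38.0556^2 / (9.81 * 4039)
e = 1.435 * 1448.2253 / 39622.59
e = 0.05245 m = 52.4 mm

52.4


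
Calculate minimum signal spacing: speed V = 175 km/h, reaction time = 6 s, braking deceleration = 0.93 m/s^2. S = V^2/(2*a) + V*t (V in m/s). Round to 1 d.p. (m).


V = 175 / 3.6 = 48.6111 m/s
Braking distance = 48.6111^2 / (2*0.93) = 1270.4517 m
Sighting distance = 48.6111 * 6 = 291.6667 m
S = 1270.4517 + 291.6667 = 1562.1 m

1562.1


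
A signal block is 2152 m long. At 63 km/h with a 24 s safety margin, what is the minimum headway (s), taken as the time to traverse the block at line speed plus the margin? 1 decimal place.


V = 63 / 3.6 = 17.5 m/s
Block traversal time = 2152 / 17.5 = 122.9714 s
Headway = 122.9714 + 24
Headway = 147.0 s

147.0


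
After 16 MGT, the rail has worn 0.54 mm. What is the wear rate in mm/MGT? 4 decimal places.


Wear rate = total wear / cumulative tonnage
Rate = 0.54 / 16
Rate = 0.0338 mm/MGT

0.0338


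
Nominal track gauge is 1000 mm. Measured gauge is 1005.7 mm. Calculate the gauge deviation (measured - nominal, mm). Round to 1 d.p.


Deviation = measured - nominal
Deviation = 1005.7 - 1000
Deviation = 5.7 mm

5.7


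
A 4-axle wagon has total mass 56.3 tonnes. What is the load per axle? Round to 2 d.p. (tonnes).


Load per axle = total weight / number of axles
Load = 56.3 / 4
Load = 14.08 tonnes

14.08


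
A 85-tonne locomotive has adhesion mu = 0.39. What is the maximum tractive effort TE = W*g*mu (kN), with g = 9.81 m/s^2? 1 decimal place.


TE_max = W * g * mu
TE_max = 85 * 9.81 * 0.39
TE_max = 833.85 * 0.39
TE_max = 325.2 kN

325.2


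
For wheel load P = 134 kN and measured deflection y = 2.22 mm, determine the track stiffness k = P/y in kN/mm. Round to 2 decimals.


Track stiffness k = P / y
k = 134 / 2.22
k = 60.36 kN/mm

60.36


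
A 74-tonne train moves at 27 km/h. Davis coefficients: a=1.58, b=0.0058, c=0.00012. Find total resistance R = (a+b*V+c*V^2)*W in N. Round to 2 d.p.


b*V = 0.0058 * 27 = 0.1566
c*V^2 = 0.00012 * 729 = 0.08748
R_per_t = 1.58 + 0.1566 + 0.08748 = 1.82408 N/t
R_total = 1.82408 * 74 = 134.98 N

134.98


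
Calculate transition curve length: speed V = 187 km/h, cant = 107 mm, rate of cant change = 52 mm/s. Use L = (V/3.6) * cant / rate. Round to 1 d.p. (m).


Convert speed: V = 187 / 3.6 = 51.9444 m/s
L = 51.9444 * 107 / 52
L = 5558.0556 / 52
L = 106.9 m

106.9


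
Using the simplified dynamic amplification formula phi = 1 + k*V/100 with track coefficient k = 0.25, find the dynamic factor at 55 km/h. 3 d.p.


phi = 1 + k * V / 100
phi = 1 + 0.25 * 55 / 100
phi = 1 + 0.1375
phi = 1.138

1.138


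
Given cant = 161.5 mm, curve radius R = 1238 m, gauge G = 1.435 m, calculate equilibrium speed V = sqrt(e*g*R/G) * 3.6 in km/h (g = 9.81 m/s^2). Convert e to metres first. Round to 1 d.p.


Convert cant: e = 161.5 mm = 0.1615 m
V_ms = sqrt(0.1615 * 9.81 * 1238 / 1.435)
V_ms = sqrt(1366.816704) = 36.9705 m/s
V = 36.9705 * 3.6 = 133.1 km/h

133.1


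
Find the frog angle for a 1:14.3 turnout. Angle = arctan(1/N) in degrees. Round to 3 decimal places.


1/N = 1/14.3 = 0.06993
angle = arctan(0.06993) = 0.069816 rad
angle = 0.069816 * 180/pi = 4.000 degrees

4.000


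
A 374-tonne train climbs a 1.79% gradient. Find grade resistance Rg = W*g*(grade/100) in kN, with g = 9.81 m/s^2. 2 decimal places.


Rg = W * 9.81 * grade / 100
Rg = 374 * 9.81 * 1.79 / 100
Rg = 3668.94 * 0.0179
Rg = 65.67 kN

65.67


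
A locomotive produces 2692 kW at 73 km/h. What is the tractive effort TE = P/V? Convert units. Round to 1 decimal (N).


Convert: P = 2692 kW = 2692000 W
V = 73 / 3.6 = 20.2778 m/s
TE = 2692000 / 20.2778
TE = 132756.2 N

132756.2


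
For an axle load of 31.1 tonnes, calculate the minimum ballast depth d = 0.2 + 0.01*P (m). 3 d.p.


d = 0.2 + 0.01 * 31.1
d = 0.2 + 0.311
d = 0.511 m

0.511


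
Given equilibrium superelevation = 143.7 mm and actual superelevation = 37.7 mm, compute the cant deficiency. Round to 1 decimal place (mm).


Cant deficiency = equilibrium cant - actual cant
CD = 143.7 - 37.7
CD = 106.0 mm

106.0


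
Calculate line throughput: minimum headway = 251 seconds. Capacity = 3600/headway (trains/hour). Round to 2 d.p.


Capacity = 3600 / headway
Capacity = 3600 / 251
Capacity = 14.34 trains/hour

14.34


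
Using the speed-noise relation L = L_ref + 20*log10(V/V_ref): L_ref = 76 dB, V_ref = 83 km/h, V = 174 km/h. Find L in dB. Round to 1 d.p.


V/V_ref = 174 / 83 = 2.096386
log10(2.096386) = 0.321471
20 * 0.321471 = 6.4294
L = 76 + 6.4294 = 82.4 dB

82.4


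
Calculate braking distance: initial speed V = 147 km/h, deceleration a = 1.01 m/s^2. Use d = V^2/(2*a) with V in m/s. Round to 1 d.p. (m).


Convert speed: V = 147 / 3.6 = 40.8333 m/s
V^2 = 1667.3611
d = 1667.3611 / (2 * 1.01)
d = 1667.3611 / 2.02
d = 825.4 m

825.4


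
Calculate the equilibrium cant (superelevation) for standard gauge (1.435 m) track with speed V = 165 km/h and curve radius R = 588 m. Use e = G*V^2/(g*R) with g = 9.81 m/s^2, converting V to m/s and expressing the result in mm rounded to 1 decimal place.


Convert speed: V = 165 / 3.6 = 45.8333 m/s
Apply formula: e = 1.435 * 45.8333^2 / (9.81 * 588)
e = 1.435 * 2100.6944 / 5768.28
e = 0.522599 m = 522.6 mm

522.6


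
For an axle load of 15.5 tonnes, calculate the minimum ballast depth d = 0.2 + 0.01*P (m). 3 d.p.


d = 0.2 + 0.01 * 15.5
d = 0.2 + 0.155
d = 0.355 m

0.355


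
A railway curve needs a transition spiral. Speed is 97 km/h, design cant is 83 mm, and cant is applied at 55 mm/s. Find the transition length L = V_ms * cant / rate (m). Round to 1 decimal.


Convert speed: V = 97 / 3.6 = 26.9444 m/s
L = 26.9444 * 83 / 55
L = 2236.3889 / 55
L = 40.7 m

40.7


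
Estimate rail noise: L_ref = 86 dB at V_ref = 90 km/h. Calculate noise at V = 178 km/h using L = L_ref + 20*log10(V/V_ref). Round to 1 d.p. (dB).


V/V_ref = 178 / 90 = 1.977778
log10(1.977778) = 0.296177
20 * 0.296177 = 5.9235
L = 86 + 5.9235 = 91.9 dB

91.9


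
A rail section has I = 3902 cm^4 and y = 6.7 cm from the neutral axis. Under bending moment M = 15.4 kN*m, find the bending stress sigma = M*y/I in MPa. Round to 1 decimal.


Convert units:
M = 15.4 kN*m = 15400000 N*mm
y = 6.7 cm = 67 mm
I = 3902 cm^4 = 39020000 mm^4
sigma = 15400000 * 67 / 39020000
sigma = 26.4 MPa

26.4


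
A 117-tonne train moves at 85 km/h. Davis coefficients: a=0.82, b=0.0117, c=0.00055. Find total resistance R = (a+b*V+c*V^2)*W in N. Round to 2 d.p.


b*V = 0.0117 * 85 = 0.9945
c*V^2 = 0.00055 * 7225 = 3.97375
R_per_t = 0.82 + 0.9945 + 3.97375 = 5.78825 N/t
R_total = 5.78825 * 117 = 677.23 N

677.23


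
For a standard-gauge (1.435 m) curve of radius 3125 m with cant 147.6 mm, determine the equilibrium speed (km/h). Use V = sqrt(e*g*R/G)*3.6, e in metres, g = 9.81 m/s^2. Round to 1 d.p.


Convert cant: e = 147.6 mm = 0.1476 m
V_ms = sqrt(0.1476 * 9.81 * 3125 / 1.435)
V_ms = sqrt(3153.214286) = 56.1535 m/s
V = 56.1535 * 3.6 = 202.2 km/h

202.2


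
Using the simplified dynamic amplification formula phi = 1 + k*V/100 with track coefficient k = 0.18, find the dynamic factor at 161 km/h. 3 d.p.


phi = 1 + k * V / 100
phi = 1 + 0.18 * 161 / 100
phi = 1 + 0.2898
phi = 1.290

1.290


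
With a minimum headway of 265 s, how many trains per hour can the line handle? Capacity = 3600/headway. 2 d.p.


Capacity = 3600 / headway
Capacity = 3600 / 265
Capacity = 13.58 trains/hour

13.58


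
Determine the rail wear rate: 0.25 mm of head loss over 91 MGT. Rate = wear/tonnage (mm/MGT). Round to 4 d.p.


Wear rate = total wear / cumulative tonnage
Rate = 0.25 / 91
Rate = 0.0027 mm/MGT

0.0027


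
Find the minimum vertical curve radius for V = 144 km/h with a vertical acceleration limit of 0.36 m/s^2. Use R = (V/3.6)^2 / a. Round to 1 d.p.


Convert speed: V = 144 / 3.6 = 40.0 m/s
V^2 = 1600.0 m^2/s^2
R_v = 1600.0 / 0.36
R_v = 4444.4 m

4444.4


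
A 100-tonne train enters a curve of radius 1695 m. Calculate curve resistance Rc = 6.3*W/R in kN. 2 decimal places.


Rc = 6.3 * W / R
Rc = 6.3 * 100 / 1695
Rc = 630.0 / 1695
Rc = 0.37 kN

0.37


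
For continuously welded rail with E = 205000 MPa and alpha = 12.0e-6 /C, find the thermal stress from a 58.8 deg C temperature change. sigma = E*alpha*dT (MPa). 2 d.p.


sigma = E * alpha * dT
sigma = 205000 * 12.0e-6 * 58.8
sigma = 2.46 * 58.8
sigma = 144.65 MPa

144.65


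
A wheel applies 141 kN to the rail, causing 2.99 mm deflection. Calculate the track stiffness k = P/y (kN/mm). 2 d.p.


Track stiffness k = P / y
k = 141 / 2.99
k = 47.16 kN/mm

47.16


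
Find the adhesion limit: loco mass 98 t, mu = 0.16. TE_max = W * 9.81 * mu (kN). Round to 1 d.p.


TE_max = W * g * mu
TE_max = 98 * 9.81 * 0.16
TE_max = 961.38 * 0.16
TE_max = 153.8 kN

153.8


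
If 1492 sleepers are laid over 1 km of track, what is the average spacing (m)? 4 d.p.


Spacing = 1000 m / number of sleepers
Spacing = 1000 / 1492
Spacing = 0.6702 m

0.6702


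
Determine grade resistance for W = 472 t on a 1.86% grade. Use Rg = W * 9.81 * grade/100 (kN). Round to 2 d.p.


Rg = W * 9.81 * grade / 100
Rg = 472 * 9.81 * 1.86 / 100
Rg = 4630.32 * 0.0186
Rg = 86.12 kN

86.12


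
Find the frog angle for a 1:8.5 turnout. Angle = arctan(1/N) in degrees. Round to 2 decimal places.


1/N = 1/8.5 = 0.117647
angle = arctan(0.117647) = 0.117109 rad
angle = 0.117109 * 180/pi = 6.71 degrees

6.71


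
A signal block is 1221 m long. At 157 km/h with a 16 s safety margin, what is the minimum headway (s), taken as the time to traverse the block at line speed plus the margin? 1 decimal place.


V = 157 / 3.6 = 43.6111 m/s
Block traversal time = 1221 / 43.6111 = 27.9975 s
Headway = 27.9975 + 16
Headway = 44.0 s

44.0


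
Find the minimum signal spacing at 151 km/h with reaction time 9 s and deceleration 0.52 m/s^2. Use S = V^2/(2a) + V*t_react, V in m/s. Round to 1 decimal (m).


V = 151 / 3.6 = 41.9444 m/s
Braking distance = 41.9444^2 / (2*0.52) = 1691.6696 m
Sighting distance = 41.9444 * 9 = 377.5 m
S = 1691.6696 + 377.5 = 2069.2 m

2069.2


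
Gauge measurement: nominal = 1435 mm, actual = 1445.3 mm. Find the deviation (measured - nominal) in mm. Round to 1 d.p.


Deviation = measured - nominal
Deviation = 1445.3 - 1435
Deviation = 10.3 mm

10.3


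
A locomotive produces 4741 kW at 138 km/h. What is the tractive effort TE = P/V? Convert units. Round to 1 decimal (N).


Convert: P = 4741 kW = 4741000 W
V = 138 / 3.6 = 38.3333 m/s
TE = 4741000 / 38.3333
TE = 123678.3 N

123678.3


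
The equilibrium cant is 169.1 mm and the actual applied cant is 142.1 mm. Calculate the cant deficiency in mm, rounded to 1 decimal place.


Cant deficiency = equilibrium cant - actual cant
CD = 169.1 - 142.1
CD = 27.0 mm

27.0


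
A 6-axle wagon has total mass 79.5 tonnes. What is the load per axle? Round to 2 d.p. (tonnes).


Load per axle = total weight / number of axles
Load = 79.5 / 6
Load = 13.25 tonnes

13.25


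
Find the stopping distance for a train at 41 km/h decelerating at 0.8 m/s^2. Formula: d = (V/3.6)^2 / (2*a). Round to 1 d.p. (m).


Convert speed: V = 41 / 3.6 = 11.3889 m/s
V^2 = 129.7068
d = 129.7068 / (2 * 0.8)
d = 129.7068 / 1.6
d = 81.1 m

81.1


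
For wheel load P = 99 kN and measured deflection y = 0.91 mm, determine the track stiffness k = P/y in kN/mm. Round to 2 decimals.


Track stiffness k = P / y
k = 99 / 0.91
k = 108.79 kN/mm

108.79


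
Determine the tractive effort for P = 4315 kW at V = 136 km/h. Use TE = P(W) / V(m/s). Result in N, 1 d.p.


Convert: P = 4315 kW = 4315000 W
V = 136 / 3.6 = 37.7778 m/s
TE = 4315000 / 37.7778
TE = 114220.6 N

114220.6


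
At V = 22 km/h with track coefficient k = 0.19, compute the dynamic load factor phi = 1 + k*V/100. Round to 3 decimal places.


phi = 1 + k * V / 100
phi = 1 + 0.19 * 22 / 100
phi = 1 + 0.0418
phi = 1.042

1.042


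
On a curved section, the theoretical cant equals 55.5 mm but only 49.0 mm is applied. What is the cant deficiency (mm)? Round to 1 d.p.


Cant deficiency = equilibrium cant - actual cant
CD = 55.5 - 49.0
CD = 6.5 mm

6.5


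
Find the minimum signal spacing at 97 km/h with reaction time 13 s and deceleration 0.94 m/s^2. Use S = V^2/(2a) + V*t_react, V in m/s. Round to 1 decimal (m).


V = 97 / 3.6 = 26.9444 m/s
Braking distance = 26.9444^2 / (2*0.94) = 386.1719 m
Sighting distance = 26.9444 * 13 = 350.2778 m
S = 386.1719 + 350.2778 = 736.4 m

736.4


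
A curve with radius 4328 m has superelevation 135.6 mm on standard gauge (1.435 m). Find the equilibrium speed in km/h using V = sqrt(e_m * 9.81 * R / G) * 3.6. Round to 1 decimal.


Convert cant: e = 135.6 mm = 0.1356 m
V_ms = sqrt(0.1356 * 9.81 * 4328 / 1.435)
V_ms = sqrt(4012.028856) = 63.3406 m/s
V = 63.3406 * 3.6 = 228.0 km/h

228.0


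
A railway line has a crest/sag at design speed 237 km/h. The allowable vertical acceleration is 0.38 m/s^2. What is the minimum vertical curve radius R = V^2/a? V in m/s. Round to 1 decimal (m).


Convert speed: V = 237 / 3.6 = 65.8333 m/s
V^2 = 4334.0278 m^2/s^2
R_v = 4334.0278 / 0.38
R_v = 11405.3 m

11405.3


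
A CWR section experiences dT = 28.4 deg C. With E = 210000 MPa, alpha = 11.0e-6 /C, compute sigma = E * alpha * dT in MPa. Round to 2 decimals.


sigma = E * alpha * dT
sigma = 210000 * 11.0e-6 * 28.4
sigma = 2.31 * 28.4
sigma = 65.60 MPa

65.60


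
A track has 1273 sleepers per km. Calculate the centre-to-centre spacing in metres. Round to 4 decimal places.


Spacing = 1000 m / number of sleepers
Spacing = 1000 / 1273
Spacing = 0.7855 m

0.7855


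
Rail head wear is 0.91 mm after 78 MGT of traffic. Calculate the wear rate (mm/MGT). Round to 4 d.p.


Wear rate = total wear / cumulative tonnage
Rate = 0.91 / 78
Rate = 0.0117 mm/MGT

0.0117


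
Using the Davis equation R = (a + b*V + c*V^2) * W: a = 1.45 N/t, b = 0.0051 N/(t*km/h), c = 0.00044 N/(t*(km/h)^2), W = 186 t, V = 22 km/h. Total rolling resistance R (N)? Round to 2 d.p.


b*V = 0.0051 * 22 = 0.1122
c*V^2 = 0.00044 * 484 = 0.21296
R_per_t = 1.45 + 0.1122 + 0.21296 = 1.77516 N/t
R_total = 1.77516 * 186 = 330.18 N

330.18


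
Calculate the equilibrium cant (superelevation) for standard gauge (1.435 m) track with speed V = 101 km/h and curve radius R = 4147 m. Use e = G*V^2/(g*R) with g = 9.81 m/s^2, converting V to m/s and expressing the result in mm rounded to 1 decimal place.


Convert speed: V = 101 / 3.6 = 28.0556 m/s
Apply formula: e = 1.435 * 28.0556^2 / (9.81 * 4147)
e = 1.435 * 787.1142 / 40682.07
e = 0.027764 m = 27.8 mm

27.8


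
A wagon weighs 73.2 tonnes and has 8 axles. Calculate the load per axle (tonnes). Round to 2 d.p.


Load per axle = total weight / number of axles
Load = 73.2 / 8
Load = 9.15 tonnes

9.15


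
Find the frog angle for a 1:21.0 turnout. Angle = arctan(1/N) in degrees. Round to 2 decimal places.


1/N = 1/21.0 = 0.047619
angle = arctan(0.047619) = 0.047583 rad
angle = 0.047583 * 180/pi = 2.73 degrees

2.73


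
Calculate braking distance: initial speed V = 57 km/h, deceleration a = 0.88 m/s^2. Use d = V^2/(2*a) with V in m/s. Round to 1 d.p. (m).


Convert speed: V = 57 / 3.6 = 15.8333 m/s
V^2 = 250.6944
d = 250.6944 / (2 * 0.88)
d = 250.6944 / 1.76
d = 142.4 m

142.4


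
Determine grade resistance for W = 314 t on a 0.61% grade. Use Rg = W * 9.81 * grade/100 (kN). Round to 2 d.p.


Rg = W * 9.81 * grade / 100
Rg = 314 * 9.81 * 0.61 / 100
Rg = 3080.34 * 0.0061
Rg = 18.79 kN

18.79


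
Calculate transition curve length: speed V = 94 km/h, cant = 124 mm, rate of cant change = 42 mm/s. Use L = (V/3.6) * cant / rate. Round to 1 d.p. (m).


Convert speed: V = 94 / 3.6 = 26.1111 m/s
L = 26.1111 * 124 / 42
L = 3237.7778 / 42
L = 77.1 m

77.1


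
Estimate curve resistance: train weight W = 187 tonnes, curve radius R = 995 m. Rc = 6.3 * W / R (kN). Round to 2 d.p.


Rc = 6.3 * W / R
Rc = 6.3 * 187 / 995
Rc = 1178.1 / 995
Rc = 1.18 kN

1.18


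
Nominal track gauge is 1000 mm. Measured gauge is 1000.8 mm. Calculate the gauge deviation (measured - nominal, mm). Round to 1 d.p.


Deviation = measured - nominal
Deviation = 1000.8 - 1000
Deviation = 0.8 mm

0.8


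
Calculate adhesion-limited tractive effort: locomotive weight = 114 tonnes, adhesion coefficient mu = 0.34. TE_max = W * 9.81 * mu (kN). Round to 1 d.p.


TE_max = W * g * mu
TE_max = 114 * 9.81 * 0.34
TE_max = 1118.34 * 0.34
TE_max = 380.2 kN

380.2


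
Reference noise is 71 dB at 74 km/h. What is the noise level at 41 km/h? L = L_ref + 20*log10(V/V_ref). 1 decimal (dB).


V/V_ref = 41 / 74 = 0.554054
log10(0.554054) = -0.256448
20 * -0.256448 = -5.129
L = 71 + -5.129 = 65.9 dB

65.9


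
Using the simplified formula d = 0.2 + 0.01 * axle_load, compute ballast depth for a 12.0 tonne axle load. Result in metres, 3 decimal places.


d = 0.2 + 0.01 * 12.0
d = 0.2 + 0.12
d = 0.320 m

0.320


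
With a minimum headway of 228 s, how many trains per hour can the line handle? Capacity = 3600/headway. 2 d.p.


Capacity = 3600 / headway
Capacity = 3600 / 228
Capacity = 15.79 trains/hour

15.79


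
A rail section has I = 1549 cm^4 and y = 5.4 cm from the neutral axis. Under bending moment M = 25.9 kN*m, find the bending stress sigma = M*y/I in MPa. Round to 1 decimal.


Convert units:
M = 25.9 kN*m = 25900000 N*mm
y = 5.4 cm = 54 mm
I = 1549 cm^4 = 15490000 mm^4
sigma = 25900000 * 54 / 15490000
sigma = 90.3 MPa

90.3


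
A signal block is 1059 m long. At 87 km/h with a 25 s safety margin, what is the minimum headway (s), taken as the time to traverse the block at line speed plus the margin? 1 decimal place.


V = 87 / 3.6 = 24.1667 m/s
Block traversal time = 1059 / 24.1667 = 43.8207 s
Headway = 43.8207 + 25
Headway = 68.8 s

68.8


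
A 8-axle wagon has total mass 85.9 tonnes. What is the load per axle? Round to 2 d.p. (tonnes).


Load per axle = total weight / number of axles
Load = 85.9 / 8
Load = 10.74 tonnes

10.74


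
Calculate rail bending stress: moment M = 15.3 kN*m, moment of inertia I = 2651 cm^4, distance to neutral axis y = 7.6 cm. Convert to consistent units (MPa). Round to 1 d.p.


Convert units:
M = 15.3 kN*m = 15300000 N*mm
y = 7.6 cm = 76 mm
I = 2651 cm^4 = 26510000 mm^4
sigma = 15300000 * 76 / 26510000
sigma = 43.9 MPa

43.9


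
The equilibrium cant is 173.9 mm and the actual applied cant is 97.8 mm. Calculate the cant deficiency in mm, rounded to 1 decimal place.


Cant deficiency = equilibrium cant - actual cant
CD = 173.9 - 97.8
CD = 76.1 mm

76.1


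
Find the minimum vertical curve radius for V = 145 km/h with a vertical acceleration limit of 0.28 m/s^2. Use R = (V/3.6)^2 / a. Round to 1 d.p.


Convert speed: V = 145 / 3.6 = 40.2778 m/s
V^2 = 1622.2994 m^2/s^2
R_v = 1622.2994 / 0.28
R_v = 5793.9 m

5793.9


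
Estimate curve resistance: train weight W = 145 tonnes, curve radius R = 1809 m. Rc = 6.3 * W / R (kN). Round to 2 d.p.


Rc = 6.3 * W / R
Rc = 6.3 * 145 / 1809
Rc = 913.5 / 1809
Rc = 0.50 kN

0.50


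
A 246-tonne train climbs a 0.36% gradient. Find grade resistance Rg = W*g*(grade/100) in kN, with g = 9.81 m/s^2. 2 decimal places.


Rg = W * 9.81 * grade / 100
Rg = 246 * 9.81 * 0.36 / 100
Rg = 2413.26 * 0.0036
Rg = 8.69 kN

8.69


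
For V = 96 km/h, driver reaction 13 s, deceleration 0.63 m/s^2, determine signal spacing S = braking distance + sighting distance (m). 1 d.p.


V = 96 / 3.6 = 26.6667 m/s
Braking distance = 26.6667^2 / (2*0.63) = 564.3739 m
Sighting distance = 26.6667 * 13 = 346.6667 m
S = 564.3739 + 346.6667 = 911.0 m

911.0


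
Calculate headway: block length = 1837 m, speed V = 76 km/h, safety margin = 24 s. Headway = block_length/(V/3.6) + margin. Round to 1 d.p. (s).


V = 76 / 3.6 = 21.1111 m/s
Block traversal time = 1837 / 21.1111 = 87.0158 s
Headway = 87.0158 + 24
Headway = 111.0 s

111.0


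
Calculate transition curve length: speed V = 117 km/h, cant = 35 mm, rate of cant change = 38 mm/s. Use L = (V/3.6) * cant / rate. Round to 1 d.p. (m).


Convert speed: V = 117 / 3.6 = 32.5 m/s
L = 32.5 * 35 / 38
L = 1137.5 / 38
L = 29.9 m

29.9


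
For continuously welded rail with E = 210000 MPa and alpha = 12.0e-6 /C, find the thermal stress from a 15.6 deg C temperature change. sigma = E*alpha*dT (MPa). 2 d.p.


sigma = E * alpha * dT
sigma = 210000 * 12.0e-6 * 15.6
sigma = 2.52 * 15.6
sigma = 39.31 MPa

39.31


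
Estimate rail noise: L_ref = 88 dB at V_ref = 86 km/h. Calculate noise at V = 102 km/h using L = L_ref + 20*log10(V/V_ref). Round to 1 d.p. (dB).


V/V_ref = 102 / 86 = 1.186047
log10(1.186047) = 0.074102
20 * 0.074102 = 1.482
L = 88 + 1.482 = 89.5 dB

89.5


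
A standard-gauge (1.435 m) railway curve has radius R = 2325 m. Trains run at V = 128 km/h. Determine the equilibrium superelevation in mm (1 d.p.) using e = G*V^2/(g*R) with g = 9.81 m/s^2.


Convert speed: V = 128 / 3.6 = 35.5556 m/s
Apply formula: e = 1.435 * 35.5556^2 / (9.81 * 2325)
e = 1.435 * 1264.1975 / 22808.25
e = 0.079538 m = 79.5 mm

79.5


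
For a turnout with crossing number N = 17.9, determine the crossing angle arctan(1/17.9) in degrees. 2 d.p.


1/N = 1/17.9 = 0.055866
angle = arctan(0.055866) = 0.055808 rad
angle = 0.055808 * 180/pi = 3.20 degrees

3.20


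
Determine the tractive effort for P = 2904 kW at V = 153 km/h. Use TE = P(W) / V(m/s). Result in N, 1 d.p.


Convert: P = 2904 kW = 2904000 W
V = 153 / 3.6 = 42.5 m/s
TE = 2904000 / 42.5
TE = 68329.4 N

68329.4


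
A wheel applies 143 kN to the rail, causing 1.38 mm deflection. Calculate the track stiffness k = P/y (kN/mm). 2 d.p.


Track stiffness k = P / y
k = 143 / 1.38
k = 103.62 kN/mm

103.62


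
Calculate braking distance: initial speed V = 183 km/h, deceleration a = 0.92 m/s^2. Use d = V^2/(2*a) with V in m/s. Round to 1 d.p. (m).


Convert speed: V = 183 / 3.6 = 50.8333 m/s
V^2 = 2584.0278
d = 2584.0278 / (2 * 0.92)
d = 2584.0278 / 1.84
d = 1404.4 m

1404.4


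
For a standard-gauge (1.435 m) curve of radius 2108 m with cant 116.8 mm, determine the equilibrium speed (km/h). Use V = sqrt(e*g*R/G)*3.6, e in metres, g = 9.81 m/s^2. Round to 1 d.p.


Convert cant: e = 116.8 mm = 0.1168 m
V_ms = sqrt(0.1168 * 9.81 * 2108 / 1.435)
V_ms = sqrt(1683.179975) = 41.0266 m/s
V = 41.0266 * 3.6 = 147.7 km/h

147.7


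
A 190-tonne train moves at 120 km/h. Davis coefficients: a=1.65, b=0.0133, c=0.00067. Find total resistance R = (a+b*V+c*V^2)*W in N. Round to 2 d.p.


b*V = 0.0133 * 120 = 1.596
c*V^2 = 0.00067 * 14400 = 9.648
R_per_t = 1.65 + 1.596 + 9.648 = 12.894 N/t
R_total = 12.894 * 190 = 2449.86 N

2449.86


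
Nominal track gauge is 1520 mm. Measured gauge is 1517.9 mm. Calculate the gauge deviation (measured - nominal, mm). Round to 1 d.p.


Deviation = measured - nominal
Deviation = 1517.9 - 1520
Deviation = -2.1 mm

-2.1


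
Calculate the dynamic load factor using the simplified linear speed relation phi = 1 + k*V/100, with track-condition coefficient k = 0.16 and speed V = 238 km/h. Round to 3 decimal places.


phi = 1 + k * V / 100
phi = 1 + 0.16 * 238 / 100
phi = 1 + 0.3808
phi = 1.381

1.381


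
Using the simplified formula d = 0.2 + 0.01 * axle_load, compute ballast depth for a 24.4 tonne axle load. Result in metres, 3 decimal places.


d = 0.2 + 0.01 * 24.4
d = 0.2 + 0.244
d = 0.444 m

0.444


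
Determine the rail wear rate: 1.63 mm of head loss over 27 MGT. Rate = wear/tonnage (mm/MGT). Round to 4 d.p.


Wear rate = total wear / cumulative tonnage
Rate = 1.63 / 27
Rate = 0.0604 mm/MGT

0.0604


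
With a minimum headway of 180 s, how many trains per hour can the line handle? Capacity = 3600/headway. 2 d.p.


Capacity = 3600 / headway
Capacity = 3600 / 180
Capacity = 20.00 trains/hour

20.00


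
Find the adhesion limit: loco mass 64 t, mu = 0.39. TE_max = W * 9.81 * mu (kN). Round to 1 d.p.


TE_max = W * g * mu
TE_max = 64 * 9.81 * 0.39
TE_max = 627.84 * 0.39
TE_max = 244.9 kN

244.9


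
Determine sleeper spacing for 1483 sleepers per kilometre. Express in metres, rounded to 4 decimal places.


Spacing = 1000 m / number of sleepers
Spacing = 1000 / 1483
Spacing = 0.6743 m

0.6743


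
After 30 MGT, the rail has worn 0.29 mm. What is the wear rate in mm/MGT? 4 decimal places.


Wear rate = total wear / cumulative tonnage
Rate = 0.29 / 30
Rate = 0.0097 mm/MGT

0.0097


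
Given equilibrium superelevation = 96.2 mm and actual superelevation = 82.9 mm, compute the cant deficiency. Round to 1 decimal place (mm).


Cant deficiency = equilibrium cant - actual cant
CD = 96.2 - 82.9
CD = 13.3 mm

13.3


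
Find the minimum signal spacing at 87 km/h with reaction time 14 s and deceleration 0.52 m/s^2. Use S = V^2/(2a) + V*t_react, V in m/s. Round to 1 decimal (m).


V = 87 / 3.6 = 24.1667 m/s
Braking distance = 24.1667^2 / (2*0.52) = 561.5652 m
Sighting distance = 24.1667 * 14 = 338.3333 m
S = 561.5652 + 338.3333 = 899.9 m

899.9


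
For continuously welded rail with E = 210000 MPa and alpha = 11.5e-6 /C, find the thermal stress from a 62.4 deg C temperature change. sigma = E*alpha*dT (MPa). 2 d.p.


sigma = E * alpha * dT
sigma = 210000 * 11.5e-6 * 62.4
sigma = 2.415 * 62.4
sigma = 150.70 MPa

150.70


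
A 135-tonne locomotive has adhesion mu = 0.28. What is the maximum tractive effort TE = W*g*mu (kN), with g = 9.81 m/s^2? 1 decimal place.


TE_max = W * g * mu
TE_max = 135 * 9.81 * 0.28
TE_max = 1324.35 * 0.28
TE_max = 370.8 kN

370.8


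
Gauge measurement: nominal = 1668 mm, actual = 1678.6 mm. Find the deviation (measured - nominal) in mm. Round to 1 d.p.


Deviation = measured - nominal
Deviation = 1678.6 - 1668
Deviation = 10.6 mm

10.6


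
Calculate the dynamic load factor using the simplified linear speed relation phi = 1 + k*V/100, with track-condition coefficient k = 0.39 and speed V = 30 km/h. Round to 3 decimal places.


phi = 1 + k * V / 100
phi = 1 + 0.39 * 30 / 100
phi = 1 + 0.117
phi = 1.117

1.117


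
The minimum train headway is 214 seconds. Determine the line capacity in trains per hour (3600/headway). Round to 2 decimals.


Capacity = 3600 / headway
Capacity = 3600 / 214
Capacity = 16.82 trains/hour

16.82


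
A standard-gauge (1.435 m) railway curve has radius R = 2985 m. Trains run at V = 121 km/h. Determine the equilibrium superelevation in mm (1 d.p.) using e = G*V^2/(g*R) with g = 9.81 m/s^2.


Convert speed: V = 121 / 3.6 = 33.6111 m/s
Apply formula: e = 1.435 * 33.6111^2 / (9.81 * 2985)
e = 1.435 * 1129.7068 / 29282.85
e = 0.055361 m = 55.4 mm

55.4


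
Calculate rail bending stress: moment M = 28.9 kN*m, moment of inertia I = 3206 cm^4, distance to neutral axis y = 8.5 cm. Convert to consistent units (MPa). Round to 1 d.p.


Convert units:
M = 28.9 kN*m = 28900000 N*mm
y = 8.5 cm = 85 mm
I = 3206 cm^4 = 32060000 mm^4
sigma = 28900000 * 85 / 32060000
sigma = 76.6 MPa

76.6


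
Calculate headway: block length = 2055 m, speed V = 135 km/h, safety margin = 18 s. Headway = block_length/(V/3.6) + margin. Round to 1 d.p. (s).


V = 135 / 3.6 = 37.5 m/s
Block traversal time = 2055 / 37.5 = 54.8 s
Headway = 54.8 + 18
Headway = 72.8 s

72.8


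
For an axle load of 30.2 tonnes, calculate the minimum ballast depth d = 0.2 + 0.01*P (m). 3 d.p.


d = 0.2 + 0.01 * 30.2
d = 0.2 + 0.302
d = 0.502 m

0.502


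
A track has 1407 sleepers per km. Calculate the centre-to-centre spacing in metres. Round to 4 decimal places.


Spacing = 1000 m / number of sleepers
Spacing = 1000 / 1407
Spacing = 0.7107 m

0.7107


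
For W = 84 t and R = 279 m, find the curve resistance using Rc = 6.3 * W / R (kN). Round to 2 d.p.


Rc = 6.3 * W / R
Rc = 6.3 * 84 / 279
Rc = 529.2 / 279
Rc = 1.90 kN

1.90


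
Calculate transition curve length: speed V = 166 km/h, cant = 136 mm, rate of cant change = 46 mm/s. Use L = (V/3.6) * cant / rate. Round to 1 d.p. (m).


Convert speed: V = 166 / 3.6 = 46.1111 m/s
L = 46.1111 * 136 / 46
L = 6271.1111 / 46
L = 136.3 m

136.3


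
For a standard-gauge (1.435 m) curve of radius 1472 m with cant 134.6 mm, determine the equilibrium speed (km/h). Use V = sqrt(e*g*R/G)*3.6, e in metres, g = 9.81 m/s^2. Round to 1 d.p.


Convert cant: e = 134.6 mm = 0.1346 m
V_ms = sqrt(0.1346 * 9.81 * 1472 / 1.435)
V_ms = sqrt(1354.471827) = 36.8031 m/s
V = 36.8031 * 3.6 = 132.5 km/h

132.5


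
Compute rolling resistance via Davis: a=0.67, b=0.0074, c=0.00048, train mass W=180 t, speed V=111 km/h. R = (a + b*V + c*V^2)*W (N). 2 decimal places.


b*V = 0.0074 * 111 = 0.8214
c*V^2 = 0.00048 * 12321 = 5.91408
R_per_t = 0.67 + 0.8214 + 5.91408 = 7.40548 N/t
R_total = 7.40548 * 180 = 1332.99 N

1332.99


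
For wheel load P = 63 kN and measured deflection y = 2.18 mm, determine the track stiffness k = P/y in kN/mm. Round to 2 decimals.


Track stiffness k = P / y
k = 63 / 2.18
k = 28.90 kN/mm

28.90


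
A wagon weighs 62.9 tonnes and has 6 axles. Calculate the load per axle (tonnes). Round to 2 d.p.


Load per axle = total weight / number of axles
Load = 62.9 / 6
Load = 10.48 tonnes

10.48


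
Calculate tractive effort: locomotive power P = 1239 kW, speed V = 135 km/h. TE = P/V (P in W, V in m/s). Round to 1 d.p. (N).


Convert: P = 1239 kW = 1239000 W
V = 135 / 3.6 = 37.5 m/s
TE = 1239000 / 37.5
TE = 33040.0 N

33040.0


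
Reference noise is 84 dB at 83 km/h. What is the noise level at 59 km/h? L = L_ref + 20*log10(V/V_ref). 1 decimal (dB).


V/V_ref = 59 / 83 = 0.710843
log10(0.710843) = -0.148226
20 * -0.148226 = -2.9645
L = 84 + -2.9645 = 81.0 dB

81.0


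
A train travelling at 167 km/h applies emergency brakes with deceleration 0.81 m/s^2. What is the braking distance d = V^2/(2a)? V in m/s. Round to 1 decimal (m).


Convert speed: V = 167 / 3.6 = 46.3889 m/s
V^2 = 2151.929
d = 2151.929 / (2 * 0.81)
d = 2151.929 / 1.62
d = 1328.4 m

1328.4
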